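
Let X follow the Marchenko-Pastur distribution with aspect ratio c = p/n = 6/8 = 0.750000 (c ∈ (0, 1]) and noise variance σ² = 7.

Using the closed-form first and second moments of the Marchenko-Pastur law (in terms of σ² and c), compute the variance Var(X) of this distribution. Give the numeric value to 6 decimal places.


Recall the MP moments m_1 = E[X] = σ² and m_2 = E[X²] = σ⁴ (1 + c).
m_1 = E[X] = σ² = 7, so m_1² = 49.
m_2 = E[X²] = σ⁴ (1 + c) = 49 · (1 + 0.750000) = 49 · 1.750000 = 85.750000.
(Note m_2 − m_1² simplifies to c · σ⁴ = 0.750000 · 49.)

Var(X) = m_2 − m_1² = 85.750000 − 49 = 36.750000.


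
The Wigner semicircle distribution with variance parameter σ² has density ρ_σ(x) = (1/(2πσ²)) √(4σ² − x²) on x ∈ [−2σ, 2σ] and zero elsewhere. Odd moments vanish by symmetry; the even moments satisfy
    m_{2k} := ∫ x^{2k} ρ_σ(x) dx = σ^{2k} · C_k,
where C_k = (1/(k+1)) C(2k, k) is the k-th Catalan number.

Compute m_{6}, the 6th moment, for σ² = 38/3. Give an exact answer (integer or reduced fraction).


By the scaled semicircle moment identity, m_{2k} = σ^{2k} · C_k with k = 3.
C_3 = (1/(k+1)) · C(2k, k) = (1/4) · C(6, 3) = (1/4) · 20 = 5.
σ^{2k} = (σ²)^k = (38/3)^3 = 54872/27.

Therefore m_{6} = σ^{6} · C_3 = (54872/27) · 5 = 274360/27.


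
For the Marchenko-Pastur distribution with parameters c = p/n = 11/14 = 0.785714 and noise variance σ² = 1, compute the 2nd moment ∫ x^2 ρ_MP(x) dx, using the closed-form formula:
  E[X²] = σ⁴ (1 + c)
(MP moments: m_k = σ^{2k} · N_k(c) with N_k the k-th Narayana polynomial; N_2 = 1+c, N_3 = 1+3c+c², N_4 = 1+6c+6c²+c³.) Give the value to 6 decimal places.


E[X²] = σ⁴ (1 + c) (second MP moment). With σ² = 1 (so σ⁴ = 1) and c = 11/14 = 0.785714: E[X²] = 1 · (1 + 0.785714) = 1 · 1.785714.

So E[X^2] = 1.785714.


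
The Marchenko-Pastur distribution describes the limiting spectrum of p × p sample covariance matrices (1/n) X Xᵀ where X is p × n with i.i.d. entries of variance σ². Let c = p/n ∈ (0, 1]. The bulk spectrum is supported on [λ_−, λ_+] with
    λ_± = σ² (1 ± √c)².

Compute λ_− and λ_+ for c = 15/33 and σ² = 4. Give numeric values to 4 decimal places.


c = 15/33 = 0.454545; √c = 0.674200.
λ_− = σ² (1 − √c)² = 4 · (1 − 0.674200)² = 4 · (0.325800)² = 0.424583.
λ_+ = σ² (1 + √c)² = 4 · (1 + 0.674200)² = 4 · (1.674200)² = 11.211781.

Rounded to 4 decimal places: λ_− ≈ 0.4246, λ_+ ≈ 11.2118.


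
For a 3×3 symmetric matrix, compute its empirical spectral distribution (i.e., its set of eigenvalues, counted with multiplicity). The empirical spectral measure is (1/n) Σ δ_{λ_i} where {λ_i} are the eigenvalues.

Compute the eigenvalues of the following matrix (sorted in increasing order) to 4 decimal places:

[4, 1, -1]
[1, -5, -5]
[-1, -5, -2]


Since M is real symmetric, all three eigenvalues are real; they are the roots of det(λI − M) = λ³ − (tr M) λ² + s λ − det M, where s is the sum of the principal 2×2 minors.
tr M = 4 + (-5) + (-2) = -3.
s = (4·(-5) − 1²) + (4·(-2) − (-1)²) + ((-5)·(-2) − (-5)²) = -21 + (-9) + (-15) = -45.
det M (expand along row 1) = 4·(-15) − 1·(-7) + (-1)·(-10) = -43.
Characteristic polynomial: λ³ + 3λ² − 45λ + 43 = 0.
Substitute λ = y + (tr M)/3 = y − 1.000000 to remove the quadratic term: y³ + p·y + q = 0 with p = s − (tr M)²/3 = -48.000000 and q = −2(tr M)³/27 + (tr M)·s/3 − det M = 90.000000.
Three real roots ⇒ use the trigonometric (Viète) form: r = 2√(−p/3) = 8.000000, φ = arccos(3q/(p·r)) = arccos(-0.703125) = 2.350579 rad.
y_k = r·cos(φ/3 − 2πk/3) for k = 0, 1, 2 gives y = 5.667433, 2.056085, -7.723517.
λ_k = y_k − 1.000000 gives λ = 4.6674, 1.0561, -8.7235 (check: the sum is -3.0000 = tr M).

Eigenvalues sorted in increasing order: [-8.7235, 1.0561, 4.6674].


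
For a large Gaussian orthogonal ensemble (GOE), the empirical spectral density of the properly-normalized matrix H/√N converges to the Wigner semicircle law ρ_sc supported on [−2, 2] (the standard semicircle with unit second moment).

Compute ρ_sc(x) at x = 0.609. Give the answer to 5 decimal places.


ρ_sc(x) = (1/(2π)) √(4 − x²). With x = 0.609:
  4 − x² = 4 − (0.609)² = 4 − 0.370881 = 3.629119.
  √(4 − x²) = 1.905025.
  1/(2π) = 0.159155.
  ρ_sc(0.609) = 0.159155 · 1.905025 = 0.303194.

Rounded to 5 decimal places: ρ_sc(0.609) ≈ 0.30319.


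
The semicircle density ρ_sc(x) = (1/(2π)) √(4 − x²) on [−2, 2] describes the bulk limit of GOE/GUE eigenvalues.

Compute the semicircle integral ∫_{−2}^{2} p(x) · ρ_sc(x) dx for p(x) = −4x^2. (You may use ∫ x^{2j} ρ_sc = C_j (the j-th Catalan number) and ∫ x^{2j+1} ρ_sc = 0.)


Write p(x) = Σ a_i x^i, split into monomials and integrate each against ρ_sc separately.
Using ∫ x^{2j} ρ_sc = C_j = (1/(j+1)) C(2j, j) (Catalan numbers) and ∫ x^{2j+1} ρ_sc = 0 (odd monomials vanish by symmetry):
  i = 2 (even): a_2 · C_{1} = -4 · 1 = -4

Summing the contributions: ∫_{−2}^{2} p(x) ρ_sc(x) dx = -4.


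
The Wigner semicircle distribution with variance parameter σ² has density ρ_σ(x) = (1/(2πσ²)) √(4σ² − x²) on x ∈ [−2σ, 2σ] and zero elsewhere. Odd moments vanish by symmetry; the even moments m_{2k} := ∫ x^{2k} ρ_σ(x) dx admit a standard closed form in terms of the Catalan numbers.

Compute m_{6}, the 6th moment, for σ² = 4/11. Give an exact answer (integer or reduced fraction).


By the scaled semicircle moment identity, m_{2k} = σ^{2k} · C_k with k = 3.
C_3 = (1/(k+1)) · C(2k, k) = (1/4) · C(6, 3) = (1/4) · 20 = 5.
σ^{2k} = (σ²)^k = (4/11)^3 = 64/1331.

Therefore m_{6} = σ^{6} · C_3 = (64/1331) · 5 = 320/1331.


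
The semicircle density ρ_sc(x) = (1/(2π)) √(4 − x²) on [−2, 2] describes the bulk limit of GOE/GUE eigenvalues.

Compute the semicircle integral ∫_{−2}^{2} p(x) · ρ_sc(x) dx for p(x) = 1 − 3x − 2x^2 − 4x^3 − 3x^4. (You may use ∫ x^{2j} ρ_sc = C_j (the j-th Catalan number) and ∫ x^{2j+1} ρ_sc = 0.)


Write p(x) = Σ a_i x^i, split into monomials and integrate each against ρ_sc separately.
Using ∫ x^{2j} ρ_sc = C_j = (1/(j+1)) C(2j, j) (Catalan numbers) and ∫ x^{2j+1} ρ_sc = 0 (odd monomials vanish by symmetry):
  i = 0 (even): a_0 · C_{0} = 1 · 1 = 1
  i = 1 (odd): ∫ x^1 ρ_sc = 0 (vanishes)
  i = 2 (even): a_2 · C_{1} = -2 · 1 = -2
  i = 3 (odd): ∫ x^3 ρ_sc = 0 (vanishes)
  i = 4 (even): a_4 · C_{2} = -3 · 2 = -6

Summing the contributions: ∫_{−2}^{2} p(x) ρ_sc(x) dx = 1 + (-2) + (-6) = -7.


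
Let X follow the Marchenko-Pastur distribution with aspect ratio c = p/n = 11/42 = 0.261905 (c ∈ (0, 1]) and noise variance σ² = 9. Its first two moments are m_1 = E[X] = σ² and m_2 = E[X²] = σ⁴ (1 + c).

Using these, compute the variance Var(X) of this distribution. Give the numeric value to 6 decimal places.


m_1 = E[X] = σ² = 9, so m_1² = 81.
m_2 = E[X²] = σ⁴ (1 + c) = 81 · (1 + 0.261905) = 81 · 1.261905 = 102.214286.
(Note m_2 − m_1² simplifies to c · σ⁴ = 0.261905 · 81.)

Var(X) = m_2 − m_1² = 102.214286 − 81 = 21.214286.


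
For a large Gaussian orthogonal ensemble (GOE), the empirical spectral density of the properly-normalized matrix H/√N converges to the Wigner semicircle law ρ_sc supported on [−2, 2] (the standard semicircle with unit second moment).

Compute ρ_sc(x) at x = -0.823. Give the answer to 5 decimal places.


ρ_sc(x) = (1/(2π)) √(4 − x²). With x = -0.823:
  4 − x² = 4 − (-0.823)² = 4 − 0.677329 = 3.322671.
  √(4 − x²) = 1.822820.
  1/(2π) = 0.159155.
  ρ_sc(-0.823) = 0.159155 · 1.822820 = 0.290111.

Rounded to 5 decimal places: ρ_sc(-0.823) ≈ 0.29011.


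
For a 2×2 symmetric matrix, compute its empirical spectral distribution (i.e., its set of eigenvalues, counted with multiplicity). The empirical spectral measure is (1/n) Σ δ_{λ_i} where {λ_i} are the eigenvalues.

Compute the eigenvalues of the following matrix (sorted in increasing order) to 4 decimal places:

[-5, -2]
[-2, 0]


Since M is real symmetric, both eigenvalues are real; they are the roots of det(λI − M) = λ² − (tr M) λ + det M.
tr M = -5 + 0 = -5.
det M = (-5)·0 − (-2)² = 0 − 4 = -4.
Characteristic polynomial: λ² + 5λ − 4 = 0.
Discriminant Δ = (tr M)² − 4·det M = 25 − (-16) = 41; √Δ = 6.403124.
λ = (tr M ± √Δ)/2 = (-5 ± 6.403124)/2, giving (tr M − √Δ)/2 = -5.7016 and (tr M + √Δ)/2 = 0.7016.

Eigenvalues sorted in increasing order: [-5.7016, 0.7016].


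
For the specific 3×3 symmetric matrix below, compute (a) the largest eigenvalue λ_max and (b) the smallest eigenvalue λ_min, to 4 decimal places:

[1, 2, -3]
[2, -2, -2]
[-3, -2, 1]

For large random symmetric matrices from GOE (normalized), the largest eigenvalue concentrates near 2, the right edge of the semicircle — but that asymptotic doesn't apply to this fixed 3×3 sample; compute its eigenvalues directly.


Since M is real symmetric, all three eigenvalues are real; they are the roots of det(λI − M) = λ³ − (tr M) λ² + s λ − det M, where s is the sum of the principal 2×2 minors.
tr M = 1 + (-2) + 1 = 0.
s = (1·(-2) − 2²) + (1·1 − (-3)²) + ((-2)·1 − (-2)²) = -6 + (-8) + (-6) = -20.
det M (expand along row 1) = 1·(-6) − 2·(-4) + (-3)·(-10) = 32.
Characteristic polynomial: λ³ − 20λ − 32 = 0.
Substitute λ = y + (tr M)/3 = y + 0.000000 to remove the quadratic term: y³ + p·y + q = 0 with p = s − (tr M)²/3 = -20.000000 and q = −2(tr M)³/27 + (tr M)·s/3 − det M = -32.000000.
Three real roots ⇒ use the trigonometric (Viète) form: r = 2√(−p/3) = 5.163978, φ = arccos(3q/(p·r)) = arccos(0.929516) = 0.377698 rad.
y_k = r·cos(φ/3 − 2πk/3) for k = 0, 1, 2 gives y = 5.123106, -2.000000, -3.123106.
λ_k = y_k + 0.000000 gives λ = 5.1231, -2.0000, -3.1231 (check: the sum is 0.0000 = tr M).

Hence λ_max = 5.1231 and λ_min = -3.1231.


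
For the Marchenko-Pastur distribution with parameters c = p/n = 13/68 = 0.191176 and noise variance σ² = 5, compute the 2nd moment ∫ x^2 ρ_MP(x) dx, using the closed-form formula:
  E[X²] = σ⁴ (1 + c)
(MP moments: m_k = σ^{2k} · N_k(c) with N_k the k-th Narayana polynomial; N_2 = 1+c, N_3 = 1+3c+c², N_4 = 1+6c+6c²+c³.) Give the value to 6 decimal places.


E[X²] = σ⁴ (1 + c) (second MP moment). With σ² = 5 (so σ⁴ = 25) and c = 13/68 = 0.191176: E[X²] = 25 · (1 + 0.191176) = 25 · 1.191176.

So E[X^2] = 29.779412.


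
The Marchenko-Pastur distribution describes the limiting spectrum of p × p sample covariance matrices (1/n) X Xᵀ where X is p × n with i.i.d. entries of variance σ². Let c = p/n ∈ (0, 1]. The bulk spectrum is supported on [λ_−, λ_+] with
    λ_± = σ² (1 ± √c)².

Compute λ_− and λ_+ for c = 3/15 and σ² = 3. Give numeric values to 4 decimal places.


c = 3/15 = 0.200000; √c = 0.447214.
λ_− = σ² (1 − √c)² = 3 · (1 − 0.447214)² = 3 · (0.552786)² = 0.916718.
λ_+ = σ² (1 + √c)² = 3 · (1 + 0.447214)² = 3 · (1.447214)² = 6.283282.

Rounded to 4 decimal places: λ_− ≈ 0.9167, λ_+ ≈ 6.2833.


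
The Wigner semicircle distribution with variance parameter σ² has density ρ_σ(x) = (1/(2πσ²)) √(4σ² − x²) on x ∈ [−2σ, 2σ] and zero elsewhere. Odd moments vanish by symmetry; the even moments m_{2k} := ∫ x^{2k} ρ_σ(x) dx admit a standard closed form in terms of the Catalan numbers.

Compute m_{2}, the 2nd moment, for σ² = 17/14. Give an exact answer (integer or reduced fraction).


By the scaled semicircle moment identity, m_{2k} = σ^{2k} · C_k with k = 1.
C_1 = (1/(k+1)) · C(2k, k) = (1/2) · C(2, 1) = (1/2) · 2 = 1.
σ^{2k} = (σ²)^k = (17/14)^1 = 17/14.

Therefore m_{2} = σ^{2} · C_1 = (17/14) · 1 = 17/14.


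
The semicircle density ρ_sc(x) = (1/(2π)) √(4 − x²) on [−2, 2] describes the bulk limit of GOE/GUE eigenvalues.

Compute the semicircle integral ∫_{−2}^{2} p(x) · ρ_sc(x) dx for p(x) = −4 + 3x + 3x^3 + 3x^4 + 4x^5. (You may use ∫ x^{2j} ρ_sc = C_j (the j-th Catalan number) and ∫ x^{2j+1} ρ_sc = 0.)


Write p(x) = Σ a_i x^i, split into monomials and integrate each against ρ_sc separately.
Using ∫ x^{2j} ρ_sc = C_j = (1/(j+1)) C(2j, j) (Catalan numbers) and ∫ x^{2j+1} ρ_sc = 0 (odd monomials vanish by symmetry):
  i = 0 (even): a_0 · C_{0} = -4 · 1 = -4
  i = 1 (odd): ∫ x^1 ρ_sc = 0 (vanishes)
  i = 3 (odd): ∫ x^3 ρ_sc = 0 (vanishes)
  i = 4 (even): a_4 · C_{2} = 3 · 2 = 6
  i = 5 (odd): ∫ x^5 ρ_sc = 0 (vanishes)

Summing the contributions: ∫_{−2}^{2} p(x) ρ_sc(x) dx = (-4) + 6 = 2.


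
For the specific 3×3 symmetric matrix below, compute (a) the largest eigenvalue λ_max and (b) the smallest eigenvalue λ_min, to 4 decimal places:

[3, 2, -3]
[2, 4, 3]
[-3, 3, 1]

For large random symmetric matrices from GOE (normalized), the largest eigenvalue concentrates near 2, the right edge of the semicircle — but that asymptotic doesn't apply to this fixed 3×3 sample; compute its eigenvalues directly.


Since M is real symmetric, all three eigenvalues are real; they are the roots of det(λI − M) = λ³ − (tr M) λ² + s λ − det M, where s is the sum of the principal 2×2 minors.
tr M = 3 + 4 + 1 = 8.
s = (3·4 − 2²) + (3·1 − (-3)²) + (4·1 − 3²) = 8 + (-6) + (-5) = -3.
det M (expand along row 1) = 3·(-5) − 2·11 + (-3)·18 = -91.
Characteristic polynomial: λ³ − 8λ² − 3λ + 91 = 0.
Substitute λ = y + (tr M)/3 = y + 2.666667 to remove the quadratic term: y³ + p·y + q = 0 with p = s − (tr M)²/3 = -24.333333 and q = −2(tr M)³/27 + (tr M)·s/3 − det M = 45.074074.
Three real roots ⇒ use the trigonometric (Viète) form: r = 2√(−p/3) = 5.696002, φ = arccos(3q/(p·r)) = arccos(-0.975610) = 2.920280 rad.
y_k = r·cos(φ/3 − 2πk/3) for k = 0, 1, 2 gives y = 3.203829, 2.476682, -5.680510.
λ_k = y_k + 2.666667 gives λ = 5.8705, 5.1433, -3.0138 (check: the sum is 8.0000 = tr M).

Hence λ_max = 5.8705 and λ_min = -3.0138.


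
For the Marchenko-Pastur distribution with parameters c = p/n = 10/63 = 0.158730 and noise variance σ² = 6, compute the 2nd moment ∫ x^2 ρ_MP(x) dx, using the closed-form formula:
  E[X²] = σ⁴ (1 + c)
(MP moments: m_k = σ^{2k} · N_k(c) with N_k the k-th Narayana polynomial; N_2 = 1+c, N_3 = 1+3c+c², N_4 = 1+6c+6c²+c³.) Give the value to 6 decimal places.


E[X²] = σ⁴ (1 + c) (second MP moment). With σ² = 6 (so σ⁴ = 36) and c = 10/63 = 0.158730: E[X²] = 36 · (1 + 0.158730) = 36 · 1.158730.

So E[X^2] = 41.714286.


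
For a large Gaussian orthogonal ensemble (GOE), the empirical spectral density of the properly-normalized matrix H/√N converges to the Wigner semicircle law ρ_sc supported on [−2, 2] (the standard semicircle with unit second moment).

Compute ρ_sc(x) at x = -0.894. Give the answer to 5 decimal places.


ρ_sc(x) = (1/(2π)) √(4 − x²). With x = -0.894:
  4 − x² = 4 − (-0.894)² = 4 − 0.799236 = 3.200764.
  √(4 − x²) = 1.789068.
  1/(2π) = 0.159155.
  ρ_sc(-0.894) = 0.159155 · 1.789068 = 0.284739.

Rounded to 5 decimal places: ρ_sc(-0.894) ≈ 0.28474.


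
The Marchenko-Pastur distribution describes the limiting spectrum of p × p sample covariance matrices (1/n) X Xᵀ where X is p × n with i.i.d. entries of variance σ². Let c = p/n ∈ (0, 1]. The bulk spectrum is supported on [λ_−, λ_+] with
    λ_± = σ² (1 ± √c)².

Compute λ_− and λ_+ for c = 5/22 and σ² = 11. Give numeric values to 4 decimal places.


c = 5/22 = 0.227273; √c = 0.476731.
λ_− = σ² (1 − √c)² = 11 · (1 − 0.476731)² = 11 · (0.523269)² = 3.011912.
λ_+ = σ² (1 + √c)² = 11 · (1 + 0.476731)² = 11 · (1.476731)² = 23.988088.

Rounded to 4 decimal places: λ_− ≈ 3.0119, λ_+ ≈ 23.9881.


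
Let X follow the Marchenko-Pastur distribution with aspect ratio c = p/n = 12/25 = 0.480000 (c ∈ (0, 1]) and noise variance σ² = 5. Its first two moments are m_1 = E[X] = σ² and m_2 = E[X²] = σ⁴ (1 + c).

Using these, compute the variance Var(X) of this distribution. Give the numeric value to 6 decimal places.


m_1 = E[X] = σ² = 5, so m_1² = 25.
m_2 = E[X²] = σ⁴ (1 + c) = 25 · (1 + 0.480000) = 25 · 1.480000 = 37.000000.
(Note m_2 − m_1² simplifies to c · σ⁴ = 0.480000 · 25.)

Var(X) = m_2 − m_1² = 37.000000 − 25 = 12.000000.


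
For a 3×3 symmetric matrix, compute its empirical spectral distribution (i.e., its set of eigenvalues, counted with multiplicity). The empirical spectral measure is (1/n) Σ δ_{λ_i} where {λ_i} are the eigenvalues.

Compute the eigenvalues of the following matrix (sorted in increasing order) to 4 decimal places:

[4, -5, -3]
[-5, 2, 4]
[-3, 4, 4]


Since M is real symmetric, all three eigenvalues are real; they are the roots of det(λI − M) = λ³ − (tr M) λ² + s λ − det M, where s is the sum of the principal 2×2 minors.
tr M = 4 + 2 + 4 = 10.
s = (4·2 − (-5)²) + (4·4 − (-3)²) + (2·4 − 4²) = -17 + 7 + (-8) = -18.
det M (expand along row 1) = 4·(-8) − (-5)·(-8) + (-3)·(-14) = -30.
Characteristic polynomial: λ³ − 10λ² − 18λ + 30 = 0.
Substitute λ = y + (tr M)/3 = y + 3.333333 to remove the quadratic term: y³ + p·y + q = 0 with p = s − (tr M)²/3 = -51.333333 and q = −2(tr M)³/27 + (tr M)·s/3 − det M = -104.074074.
Three real roots ⇒ use the trigonometric (Viète) form: r = 2√(−p/3) = 8.273116, φ = arccos(3q/(p·r)) = arccos(0.735183) = 0.744860 rad.
y_k = r·cos(φ/3 − 2πk/3) for k = 0, 1, 2 gives y = 8.019420, -2.249024, -5.770396.
λ_k = y_k + 3.333333 gives λ = 11.3528, 1.0843, -2.4371 (check: the sum is 10.0000 = tr M).

Eigenvalues sorted in increasing order: [-2.4371, 1.0843, 11.3528].


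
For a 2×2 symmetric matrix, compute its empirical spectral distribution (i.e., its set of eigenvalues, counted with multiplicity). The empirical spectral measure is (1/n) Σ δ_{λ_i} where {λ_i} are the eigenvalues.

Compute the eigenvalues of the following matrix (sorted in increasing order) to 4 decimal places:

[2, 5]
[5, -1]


Since M is real symmetric, both eigenvalues are real; they are the roots of det(λI − M) = λ² − (tr M) λ + det M.
tr M = 2 + (-1) = 1.
det M = 2·(-1) − 5² = -2 − 25 = -27.
Characteristic polynomial: λ² − λ − 27 = 0.
Discriminant Δ = (tr M)² − 4·det M = 1 − (-108) = 109; √Δ = 10.440307.
λ = (tr M ± √Δ)/2 = (1 ± 10.440307)/2, giving (tr M − √Δ)/2 = -4.7202 and (tr M + √Δ)/2 = 5.7202.

Eigenvalues sorted in increasing order: [-4.7202, 5.7202].


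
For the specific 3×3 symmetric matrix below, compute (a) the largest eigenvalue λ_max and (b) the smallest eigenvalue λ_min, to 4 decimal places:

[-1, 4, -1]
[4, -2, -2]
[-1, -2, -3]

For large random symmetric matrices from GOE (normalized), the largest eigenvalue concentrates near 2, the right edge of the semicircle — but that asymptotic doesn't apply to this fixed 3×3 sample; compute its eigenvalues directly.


Since M is real symmetric, all three eigenvalues are real; they are the roots of det(λI − M) = λ³ − (tr M) λ² + s λ − det M, where s is the sum of the principal 2×2 minors.
tr M = -1 + (-2) + (-3) = -6.
s = ((-1)·(-2) − 4²) + ((-1)·(-3) − (-1)²) + ((-2)·(-3) − (-2)²) = -14 + 2 + 2 = -10.
det M (expand along row 1) = (-1)·2 − 4·(-14) + (-1)·(-10) = 64.
Characteristic polynomial: λ³ + 6λ² − 10λ − 64 = 0.
Substitute λ = y + (tr M)/3 = y − 2.000000 to remove the quadratic term: y³ + p·y + q = 0 with p = s − (tr M)²/3 = -22.000000 and q = −2(tr M)³/27 + (tr M)·s/3 − det M = -28.000000.
Three real roots ⇒ use the trigonometric (Viète) form: r = 2√(−p/3) = 5.416026, φ = arccos(3q/(p·r)) = arccos(0.704979) = 0.788403 rad.
y_k = r·cos(φ/3 − 2πk/3) for k = 0, 1, 2 gives y = 5.230072, -1.396529, -3.833543.
λ_k = y_k − 2.000000 gives λ = 3.2301, -3.3965, -5.8335 (check: the sum is -6.0000 = tr M).

Hence λ_max = 3.2301 and λ_min = -5.8335.


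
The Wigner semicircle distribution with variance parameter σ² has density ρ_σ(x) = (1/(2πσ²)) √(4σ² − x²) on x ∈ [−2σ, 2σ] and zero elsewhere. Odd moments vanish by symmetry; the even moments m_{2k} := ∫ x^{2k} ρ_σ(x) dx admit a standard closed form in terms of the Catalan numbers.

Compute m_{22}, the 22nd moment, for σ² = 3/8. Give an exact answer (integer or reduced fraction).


By the scaled semicircle moment identity, m_{2k} = σ^{2k} · C_k with k = 11.
C_11 = (1/(k+1)) · C(2k, k) = (1/12) · C(22, 11) = (1/12) · 705432 = 58786.
σ^{2k} = (σ²)^k = (3/8)^11 = 177147/8589934592.

Therefore m_{22} = σ^{22} · C_11 = (177147/8589934592) · 58786 = 5206881771/4294967296.


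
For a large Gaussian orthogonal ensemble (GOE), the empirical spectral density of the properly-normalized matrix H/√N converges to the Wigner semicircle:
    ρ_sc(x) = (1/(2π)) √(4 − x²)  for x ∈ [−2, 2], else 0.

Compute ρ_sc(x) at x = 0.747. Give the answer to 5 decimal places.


ρ_sc(x) = (1/(2π)) √(4 − x²). With x = 0.747:
  4 − x² = 4 − (0.747)² = 4 − 0.558009 = 3.441991.
  √(4 − x²) = 1.855260.
  1/(2π) = 0.159155.
  ρ_sc(0.747) = 0.159155 · 1.855260 = 0.295274.

Rounded to 5 decimal places: ρ_sc(0.747) ≈ 0.29527.


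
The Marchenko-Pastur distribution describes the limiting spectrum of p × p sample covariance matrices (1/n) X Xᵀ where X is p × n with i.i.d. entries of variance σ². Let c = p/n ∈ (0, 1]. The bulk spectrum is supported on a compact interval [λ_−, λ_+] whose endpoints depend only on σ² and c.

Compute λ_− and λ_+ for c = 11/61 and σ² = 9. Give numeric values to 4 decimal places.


c = 11/61 = 0.180328; √c = 0.424650.
λ_− = σ² (1 − √c)² = 9 · (1 − 0.424650)² = 9 · (0.575350)² = 2.979246.
λ_+ = σ² (1 + √c)² = 9 · (1 + 0.424650)² = 9 · (1.424650)² = 18.266656.

Rounded to 4 decimal places: λ_− ≈ 2.9792, λ_+ ≈ 18.2667.


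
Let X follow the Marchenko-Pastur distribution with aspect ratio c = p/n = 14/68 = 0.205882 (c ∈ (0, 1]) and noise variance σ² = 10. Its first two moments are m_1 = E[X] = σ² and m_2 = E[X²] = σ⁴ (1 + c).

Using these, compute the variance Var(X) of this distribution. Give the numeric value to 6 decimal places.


m_1 = E[X] = σ² = 10, so m_1² = 100.
m_2 = E[X²] = σ⁴ (1 + c) = 100 · (1 + 0.205882) = 100 · 1.205882 = 120.588235.
(Note m_2 − m_1² simplifies to c · σ⁴ = 0.205882 · 100.)

Var(X) = m_2 − m_1² = 120.588235 − 100 = 20.588235.


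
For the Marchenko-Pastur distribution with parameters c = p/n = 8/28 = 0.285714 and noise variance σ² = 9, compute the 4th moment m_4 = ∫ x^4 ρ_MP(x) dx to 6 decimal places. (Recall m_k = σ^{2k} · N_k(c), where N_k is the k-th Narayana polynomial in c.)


E[X⁴] = σ⁸ (1 + 6c + 6c² + c³) (fourth MP moment). With σ² = 9 (so σ⁸ = 6561) and c = 8/28 = 0.285714: E[X⁴] = 6561 · (1 + 6·0.285714 + 6·(0.285714)² + (0.285714)³) = 6561 · 3.227405.

So E[X^4] = 21175.005831.


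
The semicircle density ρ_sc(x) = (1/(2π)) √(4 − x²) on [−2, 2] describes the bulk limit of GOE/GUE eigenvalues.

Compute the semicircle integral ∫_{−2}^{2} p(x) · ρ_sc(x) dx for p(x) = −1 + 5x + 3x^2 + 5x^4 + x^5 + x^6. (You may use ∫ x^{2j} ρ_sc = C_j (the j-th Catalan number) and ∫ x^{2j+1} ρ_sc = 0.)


Write p(x) = Σ a_i x^i, split into monomials and integrate each against ρ_sc separately.
Using ∫ x^{2j} ρ_sc = C_j = (1/(j+1)) C(2j, j) (Catalan numbers) and ∫ x^{2j+1} ρ_sc = 0 (odd monomials vanish by symmetry):
  i = 0 (even): a_0 · C_{0} = -1 · 1 = -1
  i = 1 (odd): ∫ x^1 ρ_sc = 0 (vanishes)
  i = 2 (even): a_2 · C_{1} = 3 · 1 = 3
  i = 4 (even): a_4 · C_{2} = 5 · 2 = 10
  i = 5 (odd): ∫ x^5 ρ_sc = 0 (vanishes)
  i = 6 (even): a_6 · C_{3} = 1 · 5 = 5

Summing the contributions: ∫_{−2}^{2} p(x) ρ_sc(x) dx = (-1) + 3 + 10 + 5 = 17.


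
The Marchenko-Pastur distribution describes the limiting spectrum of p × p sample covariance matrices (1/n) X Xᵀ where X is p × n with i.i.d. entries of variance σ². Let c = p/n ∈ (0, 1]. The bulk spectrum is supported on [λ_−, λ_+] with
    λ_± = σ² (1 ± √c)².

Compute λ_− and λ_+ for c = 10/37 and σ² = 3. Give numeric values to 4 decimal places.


c = 10/37 = 0.270270; √c = 0.519875.
λ_− = σ² (1 − √c)² = 3 · (1 − 0.519875)² = 3 · (0.480125)² = 0.691559.
λ_+ = σ² (1 + √c)² = 3 · (1 + 0.519875)² = 3 · (1.519875)² = 6.930062.

Rounded to 4 decimal places: λ_− ≈ 0.6916, λ_+ ≈ 6.9301.


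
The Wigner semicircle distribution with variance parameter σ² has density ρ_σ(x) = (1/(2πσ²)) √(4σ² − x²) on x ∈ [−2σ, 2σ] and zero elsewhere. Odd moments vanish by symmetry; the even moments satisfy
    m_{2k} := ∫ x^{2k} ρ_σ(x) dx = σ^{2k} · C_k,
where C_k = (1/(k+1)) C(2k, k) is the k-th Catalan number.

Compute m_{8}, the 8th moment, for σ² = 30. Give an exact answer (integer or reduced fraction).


By the scaled semicircle moment identity, m_{2k} = σ^{2k} · C_k with k = 4.
C_4 = (1/(k+1)) · C(2k, k) = (1/5) · C(8, 4) = (1/5) · 70 = 14.
σ^{2k} = (σ²)^k = (30)^4 = 810000.

Therefore m_{8} = σ^{8} · C_4 = 810000 · 14 = 11340000.


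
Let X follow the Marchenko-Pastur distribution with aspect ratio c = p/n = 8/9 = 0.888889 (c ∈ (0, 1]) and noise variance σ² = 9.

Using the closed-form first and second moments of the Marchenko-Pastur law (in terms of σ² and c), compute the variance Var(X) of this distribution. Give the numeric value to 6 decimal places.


Recall the MP moments m_1 = E[X] = σ² and m_2 = E[X²] = σ⁴ (1 + c).
m_1 = E[X] = σ² = 9, so m_1² = 81.
m_2 = E[X²] = σ⁴ (1 + c) = 81 · (1 + 0.888889) = 81 · 1.888889 = 153.000000.
(Note m_2 − m_1² simplifies to c · σ⁴ = 0.888889 · 81.)

Var(X) = m_2 − m_1² = 153.000000 − 81 = 72.000000.


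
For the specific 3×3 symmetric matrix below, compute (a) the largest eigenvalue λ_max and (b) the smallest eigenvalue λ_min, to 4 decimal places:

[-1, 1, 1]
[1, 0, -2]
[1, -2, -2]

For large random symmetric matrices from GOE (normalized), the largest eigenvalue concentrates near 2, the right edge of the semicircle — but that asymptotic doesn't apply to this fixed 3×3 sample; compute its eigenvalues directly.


Since M is real symmetric, all three eigenvalues are real; they are the roots of det(λI − M) = λ³ − (tr M) λ² + s λ − det M, where s is the sum of the principal 2×2 minors.
tr M = -1 + 0 + (-2) = -3.
s = ((-1)·0 − 1²) + ((-1)·(-2) − 1²) + (0·(-2) − (-2)²) = -1 + 1 + (-4) = -4.
det M (expand along row 1) = (-1)·(-4) − 1·0 + 1·(-2) = 2.
Characteristic polynomial: λ³ + 3λ² − 4λ − 2 = 0.
Substitute λ = y + (tr M)/3 = y − 1.000000 to remove the quadratic term: y³ + p·y + q = 0 with p = s − (tr M)²/3 = -7.000000 and q = −2(tr M)³/27 + (tr M)·s/3 − det M = 4.000000.
Three real roots ⇒ use the trigonometric (Viète) form: r = 2√(−p/3) = 3.055050, φ = arccos(3q/(p·r)) = arccos(-0.561132) = 2.166549 rad.
y_k = r·cos(φ/3 − 2πk/3) for k = 0, 1, 2 gives y = 2.292402, 0.602705, -2.895107.
λ_k = y_k − 1.000000 gives λ = 1.2924, -0.3973, -3.8951 (check: the sum is -3.0000 = tr M).

Hence λ_max = 1.2924 and λ_min = -3.8951.


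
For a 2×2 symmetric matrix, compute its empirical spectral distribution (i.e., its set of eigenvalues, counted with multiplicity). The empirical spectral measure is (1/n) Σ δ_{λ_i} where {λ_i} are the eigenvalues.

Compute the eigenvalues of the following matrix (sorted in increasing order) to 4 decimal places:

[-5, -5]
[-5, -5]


Since M is real symmetric, both eigenvalues are real; they are the roots of det(λI − M) = λ² − (tr M) λ + det M.
tr M = -5 + (-5) = -10.
det M = (-5)·(-5) − (-5)² = 25 − 25 = 0.
Characteristic polynomial: λ² + 10λ = 0.
Discriminant Δ = (tr M)² − 4·det M = 100 − 0 = 100; √Δ = 10.000000.
λ = (tr M ± √Δ)/2 = (-10 ± 10.000000)/2, giving (tr M − √Δ)/2 = -10.0000 and (tr M + √Δ)/2 = 0.0000.

Eigenvalues sorted in increasing order: [-10.0000, 0.0000].


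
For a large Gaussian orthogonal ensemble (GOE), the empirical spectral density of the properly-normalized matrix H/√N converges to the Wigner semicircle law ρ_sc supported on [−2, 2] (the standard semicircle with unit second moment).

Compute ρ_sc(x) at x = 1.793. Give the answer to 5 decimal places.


ρ_sc(x) = (1/(2π)) √(4 − x²). With x = 1.793:
  4 − x² = 4 − (1.793)² = 4 − 3.214849 = 0.785151.
  √(4 − x²) = 0.886087.
  1/(2π) = 0.159155.
  ρ_sc(1.793) = 0.159155 · 0.886087 = 0.141025.

Rounded to 5 decimal places: ρ_sc(1.793) ≈ 0.14103.


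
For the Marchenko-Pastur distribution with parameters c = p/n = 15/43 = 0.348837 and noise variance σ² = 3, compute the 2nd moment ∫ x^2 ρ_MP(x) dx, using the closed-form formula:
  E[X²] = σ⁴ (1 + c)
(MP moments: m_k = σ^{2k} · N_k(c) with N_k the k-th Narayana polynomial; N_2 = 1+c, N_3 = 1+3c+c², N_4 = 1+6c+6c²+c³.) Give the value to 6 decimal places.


E[X²] = σ⁴ (1 + c) (second MP moment). With σ² = 3 (so σ⁴ = 9) and c = 15/43 = 0.348837: E[X²] = 9 · (1 + 0.348837) = 9 · 1.348837.

So E[X^2] = 12.139535.


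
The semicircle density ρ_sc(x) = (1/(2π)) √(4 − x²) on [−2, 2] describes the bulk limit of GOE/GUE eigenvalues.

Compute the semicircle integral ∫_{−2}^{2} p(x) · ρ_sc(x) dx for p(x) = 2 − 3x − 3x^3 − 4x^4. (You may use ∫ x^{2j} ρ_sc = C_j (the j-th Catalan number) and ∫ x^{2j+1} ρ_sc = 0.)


Write p(x) = Σ a_i x^i, split into monomials and integrate each against ρ_sc separately.
Using ∫ x^{2j} ρ_sc = C_j = (1/(j+1)) C(2j, j) (Catalan numbers) and ∫ x^{2j+1} ρ_sc = 0 (odd monomials vanish by symmetry):
  i = 0 (even): a_0 · C_{0} = 2 · 1 = 2
  i = 1 (odd): ∫ x^1 ρ_sc = 0 (vanishes)
  i = 3 (odd): ∫ x^3 ρ_sc = 0 (vanishes)
  i = 4 (even): a_4 · C_{2} = -4 · 2 = -8

Summing the contributions: ∫_{−2}^{2} p(x) ρ_sc(x) dx = 2 + (-8) = -6.


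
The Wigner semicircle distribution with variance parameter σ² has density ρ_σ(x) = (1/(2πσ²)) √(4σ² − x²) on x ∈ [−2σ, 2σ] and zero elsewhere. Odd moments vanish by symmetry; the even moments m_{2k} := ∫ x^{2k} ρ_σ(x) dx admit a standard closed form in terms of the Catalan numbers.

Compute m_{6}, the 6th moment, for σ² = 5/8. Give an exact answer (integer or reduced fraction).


By the scaled semicircle moment identity, m_{2k} = σ^{2k} · C_k with k = 3.
C_3 = (1/(k+1)) · C(2k, k) = (1/4) · C(6, 3) = (1/4) · 20 = 5.
σ^{2k} = (σ²)^k = (5/8)^3 = 125/512.

Therefore m_{6} = σ^{6} · C_3 = (125/512) · 5 = 625/512.


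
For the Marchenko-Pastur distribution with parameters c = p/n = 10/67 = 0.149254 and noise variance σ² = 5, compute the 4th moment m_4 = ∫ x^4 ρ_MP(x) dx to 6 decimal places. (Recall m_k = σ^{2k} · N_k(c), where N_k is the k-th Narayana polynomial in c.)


E[X⁴] = σ⁸ (1 + 6c + 6c² + c³) (fourth MP moment). With σ² = 5 (so σ⁸ = 625) and c = 10/67 = 0.149254: E[X⁴] = 625 · (1 + 6·0.149254 + 6·(0.149254)² + (0.149254)³) = 625 · 2.032507.

So E[X^4] = 1270.317077.


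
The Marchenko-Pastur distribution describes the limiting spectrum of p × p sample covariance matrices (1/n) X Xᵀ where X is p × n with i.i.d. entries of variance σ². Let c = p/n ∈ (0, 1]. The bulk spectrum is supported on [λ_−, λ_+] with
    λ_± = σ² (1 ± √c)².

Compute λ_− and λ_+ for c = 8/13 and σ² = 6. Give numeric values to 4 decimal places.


c = 8/13 = 0.615385; √c = 0.784465.
λ_− = σ² (1 − √c)² = 6 · (1 − 0.784465)² = 6 · (0.215535)² = 0.278733.
λ_+ = σ² (1 + √c)² = 6 · (1 + 0.784465)² = 6 · (1.784465)² = 19.105882.

Rounded to 4 decimal places: λ_− ≈ 0.2787, λ_+ ≈ 19.1059.


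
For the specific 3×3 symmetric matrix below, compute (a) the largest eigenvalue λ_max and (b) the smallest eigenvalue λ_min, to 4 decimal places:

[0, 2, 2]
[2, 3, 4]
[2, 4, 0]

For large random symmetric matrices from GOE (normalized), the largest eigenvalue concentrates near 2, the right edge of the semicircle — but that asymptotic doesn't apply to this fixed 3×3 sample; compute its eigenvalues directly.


Since M is real symmetric, all three eigenvalues are real; they are the roots of det(λI − M) = λ³ − (tr M) λ² + s λ − det M, where s is the sum of the principal 2×2 minors.
tr M = 0 + 3 + 0 = 3.
s = (0·3 − 2²) + (0·0 − 2²) + (3·0 − 4²) = -4 + (-4) + (-16) = -24.
det M (expand along row 1) = 0·(-16) − 2·(-8) + 2·2 = 20.
Characteristic polynomial: λ³ − 3λ² − 24λ − 20 = 0.
Substitute λ = y + (tr M)/3 = y + 1.000000 to remove the quadratic term: y³ + p·y + q = 0 with p = s − (tr M)²/3 = -27.000000 and q = −2(tr M)³/27 + (tr M)·s/3 − det M = -46.000000.
Three real roots ⇒ use the trigonometric (Viète) form: r = 2√(−p/3) = 6.000000, φ = arccos(3q/(p·r)) = arccos(0.851852) = 0.551286 rad.
y_k = r·cos(φ/3 − 2πk/3) for k = 0, 1, 2 gives y = 5.898979, -2.000000, -3.898979.
λ_k = y_k + 1.000000 gives λ = 6.8990, -1.0000, -2.8990 (check: the sum is 3.0000 = tr M).

Hence λ_max = 6.8990 and λ_min = -2.8990.


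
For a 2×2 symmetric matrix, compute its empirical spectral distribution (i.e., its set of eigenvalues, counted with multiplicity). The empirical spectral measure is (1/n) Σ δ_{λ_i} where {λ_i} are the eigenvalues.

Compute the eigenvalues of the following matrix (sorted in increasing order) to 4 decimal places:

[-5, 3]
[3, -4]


Since M is real symmetric, both eigenvalues are real; they are the roots of det(λI − M) = λ² − (tr M) λ + det M.
tr M = -5 + (-4) = -9.
det M = (-5)·(-4) − 3² = 20 − 9 = 11.
Characteristic polynomial: λ² + 9λ + 11 = 0.
Discriminant Δ = (tr M)² − 4·det M = 81 − 44 = 37; √Δ = 6.082763.
λ = (tr M ± √Δ)/2 = (-9 ± 6.082763)/2, giving (tr M − √Δ)/2 = -7.5414 and (tr M + √Δ)/2 = -1.4586.

Eigenvalues sorted in increasing order: [-7.5414, -1.4586].


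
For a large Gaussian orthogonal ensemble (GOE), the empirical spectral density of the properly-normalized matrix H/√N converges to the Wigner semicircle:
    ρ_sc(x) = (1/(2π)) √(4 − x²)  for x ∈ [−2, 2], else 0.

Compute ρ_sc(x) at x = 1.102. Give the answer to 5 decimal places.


ρ_sc(x) = (1/(2π)) √(4 − x²). With x = 1.102:
  4 − x² = 4 − (1.102)² = 4 − 1.214404 = 2.785596.
  √(4 − x²) = 1.669010.
  1/(2π) = 0.159155.
  ρ_sc(1.102) = 0.159155 · 1.669010 = 0.265631.

Rounded to 5 decimal places: ρ_sc(1.102) ≈ 0.26563.


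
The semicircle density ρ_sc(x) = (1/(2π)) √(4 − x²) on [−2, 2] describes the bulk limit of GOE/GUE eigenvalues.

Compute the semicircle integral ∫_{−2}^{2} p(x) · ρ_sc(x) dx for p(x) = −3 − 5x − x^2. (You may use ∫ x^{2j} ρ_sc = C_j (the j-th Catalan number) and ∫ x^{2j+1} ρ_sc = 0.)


Write p(x) = Σ a_i x^i, split into monomials and integrate each against ρ_sc separately.
Using ∫ x^{2j} ρ_sc = C_j = (1/(j+1)) C(2j, j) (Catalan numbers) and ∫ x^{2j+1} ρ_sc = 0 (odd monomials vanish by symmetry):
  i = 0 (even): a_0 · C_{0} = -3 · 1 = -3
  i = 1 (odd): ∫ x^1 ρ_sc = 0 (vanishes)
  i = 2 (even): a_2 · C_{1} = -1 · 1 = -1

Summing the contributions: ∫_{−2}^{2} p(x) ρ_sc(x) dx = (-3) + (-1) = -4.


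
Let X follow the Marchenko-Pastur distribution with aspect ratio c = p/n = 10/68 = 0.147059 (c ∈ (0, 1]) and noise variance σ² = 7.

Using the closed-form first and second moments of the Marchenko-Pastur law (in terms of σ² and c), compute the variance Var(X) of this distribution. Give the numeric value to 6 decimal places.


Recall the MP moments m_1 = E[X] = σ² and m_2 = E[X²] = σ⁴ (1 + c).
m_1 = E[X] = σ² = 7, so m_1² = 49.
m_2 = E[X²] = σ⁴ (1 + c) = 49 · (1 + 0.147059) = 49 · 1.147059 = 56.205882.
(Note m_2 − m_1² simplifies to c · σ⁴ = 0.147059 · 49.)

Var(X) = m_2 − m_1² = 56.205882 − 49 = 7.205882.


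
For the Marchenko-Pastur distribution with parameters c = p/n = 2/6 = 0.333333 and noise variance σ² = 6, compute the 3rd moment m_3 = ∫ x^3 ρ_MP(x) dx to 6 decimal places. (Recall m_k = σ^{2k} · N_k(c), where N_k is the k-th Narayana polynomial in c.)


E[X³] = σ⁶ (1 + 3c + c²) (third MP moment). With σ² = 6 (so σ⁶ = 216) and c = 2/6 = 0.333333: E[X³] = 216 · (1 + 3·0.333333 + (0.333333)²) = 216 · 2.111111.

So E[X^3] = 456.000000.


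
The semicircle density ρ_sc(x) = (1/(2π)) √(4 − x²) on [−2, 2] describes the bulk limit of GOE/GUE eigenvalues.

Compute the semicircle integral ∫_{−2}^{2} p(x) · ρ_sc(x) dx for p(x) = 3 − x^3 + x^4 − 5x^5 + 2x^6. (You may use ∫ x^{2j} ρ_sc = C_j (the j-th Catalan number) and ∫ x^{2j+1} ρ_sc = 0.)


Write p(x) = Σ a_i x^i, split into monomials and integrate each against ρ_sc separately.
Using ∫ x^{2j} ρ_sc = C_j = (1/(j+1)) C(2j, j) (Catalan numbers) and ∫ x^{2j+1} ρ_sc = 0 (odd monomials vanish by symmetry):
  i = 0 (even): a_0 · C_{0} = 3 · 1 = 3
  i = 3 (odd): ∫ x^3 ρ_sc = 0 (vanishes)
  i = 4 (even): a_4 · C_{2} = 1 · 2 = 2
  i = 5 (odd): ∫ x^5 ρ_sc = 0 (vanishes)
  i = 6 (even): a_6 · C_{3} = 2 · 5 = 10

Summing the contributions: ∫_{−2}^{2} p(x) ρ_sc(x) dx = 3 + 2 + 10 = 15.


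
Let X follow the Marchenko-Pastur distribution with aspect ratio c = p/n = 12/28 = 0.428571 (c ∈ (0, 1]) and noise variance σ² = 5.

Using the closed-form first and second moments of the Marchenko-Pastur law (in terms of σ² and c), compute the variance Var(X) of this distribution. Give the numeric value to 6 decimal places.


Recall the MP moments m_1 = E[X] = σ² and m_2 = E[X²] = σ⁴ (1 + c).
m_1 = E[X] = σ² = 5, so m_1² = 25.
m_2 = E[X²] = σ⁴ (1 + c) = 25 · (1 + 0.428571) = 25 · 1.428571 = 35.714286.
(Note m_2 − m_1² simplifies to c · σ⁴ = 0.428571 · 25.)

Var(X) = m_2 − m_1² = 35.714286 − 25 = 10.714286.


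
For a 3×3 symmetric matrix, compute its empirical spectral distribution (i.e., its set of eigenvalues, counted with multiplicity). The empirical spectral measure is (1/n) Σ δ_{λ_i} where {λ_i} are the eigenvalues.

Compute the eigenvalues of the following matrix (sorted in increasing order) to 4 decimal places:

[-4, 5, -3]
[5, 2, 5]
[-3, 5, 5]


Since M is real symmetric, all three eigenvalues are real; they are the roots of det(λI − M) = λ³ − (tr M) λ² + s λ − det M, where s is the sum of the principal 2×2 minors.
tr M = -4 + 2 + 5 = 3.
s = ((-4)·2 − 5²) + ((-4)·5 − (-3)²) + (2·5 − 5²) = -33 + (-29) + (-15) = -77.
det M (expand along row 1) = (-4)·(-15) − 5·40 + (-3)·31 = -233.
Characteristic polynomial: λ³ − 3λ² − 77λ + 233 = 0.
Substitute λ = y + (tr M)/3 = y + 1.000000 to remove the quadratic term: y³ + p·y + q = 0 with p = s − (tr M)²/3 = -80.000000 and q = −2(tr M)³/27 + (tr M)·s/3 − det M = 154.000000.
Three real roots ⇒ use the trigonometric (Viète) form: r = 2√(−p/3) = 10.327956, φ = arccos(3q/(p·r)) = arccos(-0.559162) = 2.164171 rad.
y_k = r·cos(φ/3 − 2πk/3) for k = 0, 1, 2 gives y = 7.755140, 2.029489, -9.784629.
λ_k = y_k + 1.000000 gives λ = 8.7551, 3.0295, -8.7846 (check: the sum is 3.0000 = tr M).

Eigenvalues sorted in increasing order: [-8.7846, 3.0295, 8.7551].


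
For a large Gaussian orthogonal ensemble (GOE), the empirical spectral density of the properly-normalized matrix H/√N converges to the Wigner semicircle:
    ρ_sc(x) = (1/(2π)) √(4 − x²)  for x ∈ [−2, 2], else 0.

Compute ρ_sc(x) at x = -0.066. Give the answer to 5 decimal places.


ρ_sc(x) = (1/(2π)) √(4 − x²). With x = -0.066:
  4 − x² = 4 − (-0.066)² = 4 − 0.004356 = 3.995644.
  √(4 − x²) = 1.998911.
  1/(2π) = 0.159155.
  ρ_sc(-0.066) = 0.159155 · 1.998911 = 0.318137.

Rounded to 5 decimal places: ρ_sc(-0.066) ≈ 0.31814.


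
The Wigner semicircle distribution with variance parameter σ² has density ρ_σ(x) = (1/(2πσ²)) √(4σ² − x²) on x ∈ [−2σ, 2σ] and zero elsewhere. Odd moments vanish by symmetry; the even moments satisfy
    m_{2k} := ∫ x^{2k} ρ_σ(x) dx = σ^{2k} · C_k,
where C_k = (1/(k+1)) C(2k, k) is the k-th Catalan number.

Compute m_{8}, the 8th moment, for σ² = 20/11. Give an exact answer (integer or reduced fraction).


By the scaled semicircle moment identity, m_{2k} = σ^{2k} · C_k with k = 4.
C_4 = (1/(k+1)) · C(2k, k) = (1/5) · C(8, 4) = (1/5) · 70 = 14.
σ^{2k} = (σ²)^k = (20/11)^4 = 160000/14641.

Therefore m_{8} = σ^{8} · C_4 = (160000/14641) · 14 = 2240000/14641.
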